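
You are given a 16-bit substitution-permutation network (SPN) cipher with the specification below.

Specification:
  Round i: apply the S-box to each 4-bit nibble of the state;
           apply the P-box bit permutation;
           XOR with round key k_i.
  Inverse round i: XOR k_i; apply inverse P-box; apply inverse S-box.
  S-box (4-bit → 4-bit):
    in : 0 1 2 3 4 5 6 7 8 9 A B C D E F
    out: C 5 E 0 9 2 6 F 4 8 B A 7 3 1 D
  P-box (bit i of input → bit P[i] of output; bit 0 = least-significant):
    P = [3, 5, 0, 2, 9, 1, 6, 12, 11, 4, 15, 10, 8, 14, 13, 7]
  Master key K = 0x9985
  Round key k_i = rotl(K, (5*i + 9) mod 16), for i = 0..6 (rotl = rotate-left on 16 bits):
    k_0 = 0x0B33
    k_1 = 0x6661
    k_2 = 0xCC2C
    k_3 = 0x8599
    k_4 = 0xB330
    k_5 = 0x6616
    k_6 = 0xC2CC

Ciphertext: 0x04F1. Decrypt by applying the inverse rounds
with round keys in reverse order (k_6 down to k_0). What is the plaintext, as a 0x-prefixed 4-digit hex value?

s_0 = ciphertext = 0x04F1
s_1 = InvRound(s_0, k_6) = 0x52E7
s_2 = InvRound(s_1, k_5) = 0x0B06
s_3 = InvRound(s_2, k_4) = 0x8CBB
s_4 = InvRound(s_3, k_3) = 0xEE55
s_5 = InvRound(s_4, k_2) = 0x851C
s_6 = InvRound(s_5, k_1) = 0xC617
s_7 = InvRound(s_6, k_0) = 0xDF3B

0xDF3B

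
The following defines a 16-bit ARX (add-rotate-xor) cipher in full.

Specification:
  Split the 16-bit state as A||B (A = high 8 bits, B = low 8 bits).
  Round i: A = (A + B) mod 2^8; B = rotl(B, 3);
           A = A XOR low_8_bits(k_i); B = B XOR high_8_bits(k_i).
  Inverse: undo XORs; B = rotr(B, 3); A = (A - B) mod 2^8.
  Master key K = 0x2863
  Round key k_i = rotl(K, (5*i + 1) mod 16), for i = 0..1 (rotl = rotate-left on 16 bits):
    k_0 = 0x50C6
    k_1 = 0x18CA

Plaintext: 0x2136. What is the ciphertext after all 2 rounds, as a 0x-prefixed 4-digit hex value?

s_0 = plaintext = 0x2136
s_1 = Round(s_0, k_0) = 0x91E1
s_2 = Round(s_1, k_1) = 0xB817

0xB817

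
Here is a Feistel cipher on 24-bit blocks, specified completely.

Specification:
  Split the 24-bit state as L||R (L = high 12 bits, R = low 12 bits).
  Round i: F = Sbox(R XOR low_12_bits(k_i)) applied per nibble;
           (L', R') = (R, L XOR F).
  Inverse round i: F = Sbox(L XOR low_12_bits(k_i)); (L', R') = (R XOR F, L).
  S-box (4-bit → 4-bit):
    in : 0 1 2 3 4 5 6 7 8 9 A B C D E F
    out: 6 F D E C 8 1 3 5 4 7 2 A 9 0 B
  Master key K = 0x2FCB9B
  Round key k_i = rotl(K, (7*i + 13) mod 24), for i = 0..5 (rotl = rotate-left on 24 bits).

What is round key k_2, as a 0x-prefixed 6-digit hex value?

K = 0x2FCB9B
k_0 = rotl(K, (7*0+13) mod 24) = rotl(K, 13) = 0x7365F9
k_1 = rotl(K, (7*1+13) mod 24) = rotl(K, 20) = 0xB2FCB9
k_2 = rotl(K, (7*2+13) mod 24) = rotl(K, 3) = 0x7E5CD9

0x7E5CD9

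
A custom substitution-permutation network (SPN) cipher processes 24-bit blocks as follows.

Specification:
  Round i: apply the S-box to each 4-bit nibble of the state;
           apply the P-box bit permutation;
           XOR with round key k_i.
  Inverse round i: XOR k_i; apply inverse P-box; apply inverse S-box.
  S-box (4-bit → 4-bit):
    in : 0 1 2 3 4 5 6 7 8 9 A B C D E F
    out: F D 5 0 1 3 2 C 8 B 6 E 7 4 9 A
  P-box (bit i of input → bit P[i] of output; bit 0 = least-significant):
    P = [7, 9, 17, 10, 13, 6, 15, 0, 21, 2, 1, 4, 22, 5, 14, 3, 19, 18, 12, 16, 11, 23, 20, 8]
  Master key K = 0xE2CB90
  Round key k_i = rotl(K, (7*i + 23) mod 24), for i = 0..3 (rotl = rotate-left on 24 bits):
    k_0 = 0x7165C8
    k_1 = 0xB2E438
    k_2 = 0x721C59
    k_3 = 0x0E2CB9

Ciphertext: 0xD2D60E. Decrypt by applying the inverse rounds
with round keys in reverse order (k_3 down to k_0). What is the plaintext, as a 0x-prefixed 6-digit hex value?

0xA00135

s_0 = ciphertext = 0xD2D60E
s_1 = InvRound(s_0, k_3) = 0xCCCB15
s_2 = InvRound(s_1, k_2) = 0xBC75AB
s_3 = InvRound(s_2, k_1) = 0x8C3772
s_4 = InvRound(s_3, k_0) = 0xA00135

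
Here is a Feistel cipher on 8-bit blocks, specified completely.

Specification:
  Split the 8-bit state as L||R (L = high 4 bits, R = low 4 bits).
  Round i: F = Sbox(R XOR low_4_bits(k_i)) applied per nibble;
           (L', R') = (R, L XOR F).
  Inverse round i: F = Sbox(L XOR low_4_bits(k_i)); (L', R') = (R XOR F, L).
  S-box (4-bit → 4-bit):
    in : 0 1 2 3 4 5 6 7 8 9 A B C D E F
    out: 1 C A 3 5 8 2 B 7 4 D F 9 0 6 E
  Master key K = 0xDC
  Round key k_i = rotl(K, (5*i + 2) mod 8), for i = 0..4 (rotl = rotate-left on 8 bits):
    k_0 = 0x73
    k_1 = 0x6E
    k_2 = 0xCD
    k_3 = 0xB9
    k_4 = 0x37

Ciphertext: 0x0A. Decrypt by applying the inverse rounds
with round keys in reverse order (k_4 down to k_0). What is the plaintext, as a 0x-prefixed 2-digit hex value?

0xAD

s_0 = ciphertext = 0x0A
s_1 = InvRound(s_0, k_4) = 0x10
s_2 = InvRound(s_1, k_3) = 0x71
s_3 = InvRound(s_2, k_2) = 0xC7
s_4 = InvRound(s_3, k_1) = 0xDC
s_5 = InvRound(s_4, k_0) = 0xAD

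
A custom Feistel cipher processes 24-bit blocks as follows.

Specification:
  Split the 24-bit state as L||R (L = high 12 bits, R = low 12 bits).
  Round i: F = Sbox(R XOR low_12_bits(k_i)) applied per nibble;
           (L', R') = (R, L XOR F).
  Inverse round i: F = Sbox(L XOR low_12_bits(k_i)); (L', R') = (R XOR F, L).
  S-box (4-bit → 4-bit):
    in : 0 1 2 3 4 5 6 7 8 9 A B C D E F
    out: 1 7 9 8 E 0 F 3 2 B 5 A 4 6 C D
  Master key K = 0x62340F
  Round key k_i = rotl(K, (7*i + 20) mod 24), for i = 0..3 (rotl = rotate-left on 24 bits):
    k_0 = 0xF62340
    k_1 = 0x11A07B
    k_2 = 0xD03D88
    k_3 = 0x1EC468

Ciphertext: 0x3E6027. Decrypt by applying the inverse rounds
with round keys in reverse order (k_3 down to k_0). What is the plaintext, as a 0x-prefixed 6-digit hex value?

s_0 = ciphertext = 0x3E6027
s_1 = InvRound(s_0, k_3) = 0x30B3E6
s_2 = InvRound(s_1, k_2) = 0xFCE30B
s_3 = InvRound(s_2, k_1) = 0xEABFCE
s_4 = InvRound(s_3, k_0) = 0x904EAB

0x904EAB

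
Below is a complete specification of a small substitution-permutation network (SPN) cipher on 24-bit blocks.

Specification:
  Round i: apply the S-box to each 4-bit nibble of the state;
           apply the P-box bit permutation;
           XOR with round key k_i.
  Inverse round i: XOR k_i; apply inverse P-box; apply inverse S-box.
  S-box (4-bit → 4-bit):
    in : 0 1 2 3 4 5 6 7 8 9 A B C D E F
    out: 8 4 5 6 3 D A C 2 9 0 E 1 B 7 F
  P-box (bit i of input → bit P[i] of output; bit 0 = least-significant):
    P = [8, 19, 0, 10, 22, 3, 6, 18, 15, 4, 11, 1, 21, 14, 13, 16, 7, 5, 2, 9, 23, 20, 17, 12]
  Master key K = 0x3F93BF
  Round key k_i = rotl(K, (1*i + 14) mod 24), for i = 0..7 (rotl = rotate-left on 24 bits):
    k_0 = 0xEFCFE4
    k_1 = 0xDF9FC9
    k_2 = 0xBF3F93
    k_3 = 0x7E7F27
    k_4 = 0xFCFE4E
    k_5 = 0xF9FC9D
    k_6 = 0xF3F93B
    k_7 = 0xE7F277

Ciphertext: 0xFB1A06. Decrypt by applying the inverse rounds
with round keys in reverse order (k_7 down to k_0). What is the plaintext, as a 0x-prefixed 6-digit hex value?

0x3C70EF

s_0 = ciphertext = 0xFB1A06
s_1 = InvRound(s_0, k_7) = 0x883E73
s_2 = InvRound(s_1, k_6) = 0x30DCED
s_3 = InvRound(s_2, k_5) = 0xC87828
s_4 = InvRound(s_3, k_4) = 0x8BC970
s_5 = InvRound(s_4, k_3) = 0xD75D57
s_6 = InvRound(s_5, k_2) = 0xA5EA28
s_7 = InvRound(s_6, k_1) = 0xB4EA2F
s_8 = InvRound(s_7, k_0) = 0x3C70EF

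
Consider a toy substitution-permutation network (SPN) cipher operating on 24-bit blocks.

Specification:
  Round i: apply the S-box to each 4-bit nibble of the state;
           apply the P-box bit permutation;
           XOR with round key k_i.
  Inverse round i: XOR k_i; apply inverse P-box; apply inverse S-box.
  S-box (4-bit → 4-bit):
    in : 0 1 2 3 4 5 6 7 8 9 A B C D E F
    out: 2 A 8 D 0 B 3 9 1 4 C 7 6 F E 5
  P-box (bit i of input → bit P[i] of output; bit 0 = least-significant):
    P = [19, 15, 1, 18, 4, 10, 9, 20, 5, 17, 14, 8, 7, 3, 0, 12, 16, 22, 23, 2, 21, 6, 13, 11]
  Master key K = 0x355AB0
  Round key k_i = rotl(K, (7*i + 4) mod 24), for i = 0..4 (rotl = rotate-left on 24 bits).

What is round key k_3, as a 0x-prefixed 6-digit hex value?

K = 0x355AB0
k_0 = rotl(K, (7*0+4) mod 24) = rotl(K, 4) = 0x55AB03
k_1 = rotl(K, (7*1+4) mod 24) = rotl(K, 11) = 0xD581AA
k_2 = rotl(K, (7*2+4) mod 24) = rotl(K, 18) = 0xC0D56A
k_3 = rotl(K, (7*3+4) mod 24) = rotl(K, 1) = 0x6AB560

0x6AB560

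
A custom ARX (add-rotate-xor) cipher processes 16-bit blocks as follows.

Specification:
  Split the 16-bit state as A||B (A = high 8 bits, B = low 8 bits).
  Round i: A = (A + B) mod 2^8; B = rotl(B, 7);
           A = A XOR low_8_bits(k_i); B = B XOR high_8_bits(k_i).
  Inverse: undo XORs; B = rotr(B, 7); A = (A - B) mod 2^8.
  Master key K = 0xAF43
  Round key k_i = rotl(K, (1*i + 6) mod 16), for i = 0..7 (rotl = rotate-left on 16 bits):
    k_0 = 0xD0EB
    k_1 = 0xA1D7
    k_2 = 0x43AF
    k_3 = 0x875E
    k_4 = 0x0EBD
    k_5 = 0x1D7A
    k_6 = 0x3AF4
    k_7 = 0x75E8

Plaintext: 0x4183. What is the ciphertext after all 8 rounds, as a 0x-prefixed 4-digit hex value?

0x5A28

s_0 = plaintext = 0x4183
s_1 = Round(s_0, k_0) = 0x2F11
s_2 = Round(s_1, k_1) = 0x9729
s_3 = Round(s_2, k_2) = 0x6FD7
s_4 = Round(s_3, k_3) = 0x186C
s_5 = Round(s_4, k_4) = 0x3938
s_6 = Round(s_5, k_5) = 0x0B01
s_7 = Round(s_6, k_6) = 0xF8BA
s_8 = Round(s_7, k_7) = 0x5A28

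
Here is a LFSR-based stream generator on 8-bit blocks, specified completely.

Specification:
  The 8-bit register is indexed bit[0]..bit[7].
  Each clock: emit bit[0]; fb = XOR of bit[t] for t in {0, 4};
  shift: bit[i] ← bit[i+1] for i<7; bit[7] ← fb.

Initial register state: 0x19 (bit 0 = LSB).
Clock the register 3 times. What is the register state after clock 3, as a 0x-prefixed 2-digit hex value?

reg_0 = 0x19
clock 1: out=1, reg = 0x0C
clock 2: out=0, reg = 0x06
clock 3: out=0, reg = 0x03

0x03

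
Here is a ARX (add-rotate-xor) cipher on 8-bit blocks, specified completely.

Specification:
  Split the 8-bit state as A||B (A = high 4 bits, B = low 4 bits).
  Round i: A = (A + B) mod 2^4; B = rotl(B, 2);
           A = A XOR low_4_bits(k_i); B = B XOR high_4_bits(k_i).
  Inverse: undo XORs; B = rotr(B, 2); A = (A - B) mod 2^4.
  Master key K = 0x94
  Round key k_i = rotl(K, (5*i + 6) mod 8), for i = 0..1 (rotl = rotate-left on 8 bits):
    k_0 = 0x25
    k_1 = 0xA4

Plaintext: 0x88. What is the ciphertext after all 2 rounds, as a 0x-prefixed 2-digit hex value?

s_0 = plaintext = 0x88
s_1 = Round(s_0, k_0) = 0x50
s_2 = Round(s_1, k_1) = 0x1A

0x1A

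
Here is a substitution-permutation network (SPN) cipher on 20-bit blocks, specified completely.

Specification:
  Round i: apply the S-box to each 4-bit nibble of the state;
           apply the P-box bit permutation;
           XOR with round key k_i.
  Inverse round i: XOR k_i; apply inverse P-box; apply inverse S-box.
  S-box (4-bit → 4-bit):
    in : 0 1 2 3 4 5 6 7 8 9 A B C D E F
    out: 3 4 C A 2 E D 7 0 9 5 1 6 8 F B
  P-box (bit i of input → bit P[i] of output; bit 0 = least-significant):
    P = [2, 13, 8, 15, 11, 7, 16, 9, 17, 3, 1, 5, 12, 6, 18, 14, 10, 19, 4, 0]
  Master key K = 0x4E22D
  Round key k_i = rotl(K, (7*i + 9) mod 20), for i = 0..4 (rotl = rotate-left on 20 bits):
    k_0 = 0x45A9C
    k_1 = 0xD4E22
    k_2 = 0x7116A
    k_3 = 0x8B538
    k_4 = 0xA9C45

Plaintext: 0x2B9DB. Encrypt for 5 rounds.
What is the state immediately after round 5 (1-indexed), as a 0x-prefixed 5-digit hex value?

s_0 = plaintext = 0x2B9DB
s_1 = Round(s_0, k_0) = 0x648A9
s_2 = Round(s_1, k_1) = 0xCC277
s_3 = Round(s_2, k_2) = 0xA389C
s_4 = Round(s_3, k_3) = 0x8DA68
s_5 = Round(s_4, k_4) = 0x9D647

0x9D647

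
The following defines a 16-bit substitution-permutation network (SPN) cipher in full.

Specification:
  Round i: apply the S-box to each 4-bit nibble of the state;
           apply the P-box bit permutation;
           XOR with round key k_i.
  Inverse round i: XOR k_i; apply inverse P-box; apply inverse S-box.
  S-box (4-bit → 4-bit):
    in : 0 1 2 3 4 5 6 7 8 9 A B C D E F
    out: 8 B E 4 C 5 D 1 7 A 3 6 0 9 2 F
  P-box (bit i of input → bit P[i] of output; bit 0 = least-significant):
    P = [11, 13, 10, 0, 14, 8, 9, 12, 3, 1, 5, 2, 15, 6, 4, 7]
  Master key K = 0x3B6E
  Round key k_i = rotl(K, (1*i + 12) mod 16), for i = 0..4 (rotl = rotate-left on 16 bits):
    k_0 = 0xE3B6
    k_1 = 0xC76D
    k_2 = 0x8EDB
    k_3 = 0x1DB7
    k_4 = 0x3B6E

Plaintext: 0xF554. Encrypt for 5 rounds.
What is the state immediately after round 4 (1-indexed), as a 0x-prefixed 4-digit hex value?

0x8D55

s_0 = plaintext = 0xF554
s_1 = Round(s_0, k_0) = 0x254F
s_2 = Round(s_1, k_1) = 0xF994
s_3 = Round(s_2, k_2) = 0x1B0C
s_4 = Round(s_3, k_3) = 0x8D55
s_5 = Round(s_4, k_4) = 0xF532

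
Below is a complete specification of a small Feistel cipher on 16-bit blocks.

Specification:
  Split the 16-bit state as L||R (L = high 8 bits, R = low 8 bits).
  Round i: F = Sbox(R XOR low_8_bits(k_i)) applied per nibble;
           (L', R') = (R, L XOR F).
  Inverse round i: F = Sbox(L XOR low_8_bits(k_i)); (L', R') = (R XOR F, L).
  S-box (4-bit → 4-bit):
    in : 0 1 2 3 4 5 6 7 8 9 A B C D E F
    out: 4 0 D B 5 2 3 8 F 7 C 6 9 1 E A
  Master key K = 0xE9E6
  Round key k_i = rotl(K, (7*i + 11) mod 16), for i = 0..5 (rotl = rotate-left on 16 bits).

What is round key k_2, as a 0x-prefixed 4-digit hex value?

0xCDD3

K = 0xE9E6
k_0 = rotl(K, (7*0+11) mod 16) = rotl(K, 11) = 0x374F
k_1 = rotl(K, (7*1+11) mod 16) = rotl(K, 2) = 0xA79B
k_2 = rotl(K, (7*2+11) mod 16) = rotl(K, 9) = 0xCDD3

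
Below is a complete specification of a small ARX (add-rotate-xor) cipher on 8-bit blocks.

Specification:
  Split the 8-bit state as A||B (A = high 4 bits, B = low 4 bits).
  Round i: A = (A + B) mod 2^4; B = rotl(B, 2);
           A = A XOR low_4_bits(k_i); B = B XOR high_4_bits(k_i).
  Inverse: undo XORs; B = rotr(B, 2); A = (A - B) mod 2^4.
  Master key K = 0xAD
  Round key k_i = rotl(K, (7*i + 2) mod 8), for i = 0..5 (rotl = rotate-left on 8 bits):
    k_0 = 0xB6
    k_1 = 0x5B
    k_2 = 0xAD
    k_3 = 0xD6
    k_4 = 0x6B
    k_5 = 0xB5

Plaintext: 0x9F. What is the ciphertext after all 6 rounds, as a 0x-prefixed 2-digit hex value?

0x01

s_0 = plaintext = 0x9F
s_1 = Round(s_0, k_0) = 0xE4
s_2 = Round(s_1, k_1) = 0x94
s_3 = Round(s_2, k_2) = 0x0B
s_4 = Round(s_3, k_3) = 0xD3
s_5 = Round(s_4, k_4) = 0xBA
s_6 = Round(s_5, k_5) = 0x01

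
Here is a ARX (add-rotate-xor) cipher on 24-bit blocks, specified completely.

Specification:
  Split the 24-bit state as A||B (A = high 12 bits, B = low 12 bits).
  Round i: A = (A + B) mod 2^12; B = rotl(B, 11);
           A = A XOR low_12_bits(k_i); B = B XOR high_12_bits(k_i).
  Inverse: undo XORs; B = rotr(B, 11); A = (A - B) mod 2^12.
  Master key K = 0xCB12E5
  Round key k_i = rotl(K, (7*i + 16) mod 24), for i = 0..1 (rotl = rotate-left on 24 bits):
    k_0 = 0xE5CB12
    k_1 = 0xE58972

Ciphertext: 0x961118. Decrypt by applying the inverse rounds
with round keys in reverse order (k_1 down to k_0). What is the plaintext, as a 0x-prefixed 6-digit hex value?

s_0 = ciphertext = 0x961118
s_1 = InvRound(s_0, k_1) = 0x192E81
s_2 = InvRound(s_1, k_0) = 0x8C61BA

0x8C61BA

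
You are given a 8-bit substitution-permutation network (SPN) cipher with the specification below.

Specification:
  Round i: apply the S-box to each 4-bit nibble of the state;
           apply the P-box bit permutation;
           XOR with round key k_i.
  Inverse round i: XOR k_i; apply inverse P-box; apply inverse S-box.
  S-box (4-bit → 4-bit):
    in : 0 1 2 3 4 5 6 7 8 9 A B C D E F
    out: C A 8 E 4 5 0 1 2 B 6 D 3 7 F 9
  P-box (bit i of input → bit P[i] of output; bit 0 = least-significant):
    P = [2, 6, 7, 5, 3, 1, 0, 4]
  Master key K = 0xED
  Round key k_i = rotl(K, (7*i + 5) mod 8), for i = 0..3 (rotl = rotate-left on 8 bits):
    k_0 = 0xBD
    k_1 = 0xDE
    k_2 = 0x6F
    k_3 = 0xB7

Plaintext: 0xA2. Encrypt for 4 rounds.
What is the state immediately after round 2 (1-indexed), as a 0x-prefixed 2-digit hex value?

0x20

s_0 = plaintext = 0xA2
s_1 = Round(s_0, k_0) = 0x9E
s_2 = Round(s_1, k_1) = 0x20
s_3 = Round(s_2, k_2) = 0xDF
s_4 = Round(s_3, k_3) = 0x98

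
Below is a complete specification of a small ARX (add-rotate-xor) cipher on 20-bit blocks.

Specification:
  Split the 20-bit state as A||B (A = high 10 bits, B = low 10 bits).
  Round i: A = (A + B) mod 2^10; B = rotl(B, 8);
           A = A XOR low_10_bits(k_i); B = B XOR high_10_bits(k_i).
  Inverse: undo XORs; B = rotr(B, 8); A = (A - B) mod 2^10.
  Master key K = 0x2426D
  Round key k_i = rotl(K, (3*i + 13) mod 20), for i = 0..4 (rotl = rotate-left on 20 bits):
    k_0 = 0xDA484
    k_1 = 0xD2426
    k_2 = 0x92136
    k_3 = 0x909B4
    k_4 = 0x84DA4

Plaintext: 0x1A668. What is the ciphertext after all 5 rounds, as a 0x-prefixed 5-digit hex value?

s_0 = plaintext = 0x1A668
s_1 = Round(s_0, k_0) = 0x957F3
s_2 = Round(s_1, k_1) = 0x9B8B5
s_3 = Round(s_2, k_2) = 0x85765
s_4 = Round(s_3, k_3) = 0x33B9B
s_5 = Round(s_4, k_4) = 0x735F5

0x735F5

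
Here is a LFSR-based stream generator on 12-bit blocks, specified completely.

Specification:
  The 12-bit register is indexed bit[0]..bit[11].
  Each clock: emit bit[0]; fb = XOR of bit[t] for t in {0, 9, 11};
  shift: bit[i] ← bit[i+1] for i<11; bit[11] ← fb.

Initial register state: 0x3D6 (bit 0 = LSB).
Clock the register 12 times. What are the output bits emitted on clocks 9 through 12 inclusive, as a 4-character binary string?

1100

reg_0 = 0x3D6
clock 1: out=0, reg = 0x9EB
clock 2: out=1, reg = 0x4F5
clock 3: out=1, reg = 0xA7A
clock 4: out=0, reg = 0x53D
clock 5: out=1, reg = 0xA9E
clock 6: out=0, reg = 0x54F
clock 7: out=1, reg = 0xAA7
clock 8: out=1, reg = 0xD53
clock 9: out=1, reg = 0x6A9
clock 10: out=1, reg = 0x354
clock 11: out=0, reg = 0x9AA
clock 12: out=0, reg = 0xCD5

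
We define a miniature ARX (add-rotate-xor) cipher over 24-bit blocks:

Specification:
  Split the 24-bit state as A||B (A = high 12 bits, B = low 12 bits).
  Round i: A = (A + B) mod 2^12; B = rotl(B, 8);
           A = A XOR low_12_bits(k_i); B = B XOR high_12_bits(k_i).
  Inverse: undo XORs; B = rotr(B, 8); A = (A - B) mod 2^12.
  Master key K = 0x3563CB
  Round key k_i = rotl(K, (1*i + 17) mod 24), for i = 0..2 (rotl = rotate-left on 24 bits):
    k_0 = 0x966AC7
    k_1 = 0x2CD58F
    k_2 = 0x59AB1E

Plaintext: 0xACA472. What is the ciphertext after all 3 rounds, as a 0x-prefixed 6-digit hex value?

0x30CAAD

s_0 = plaintext = 0xACA472
s_1 = Round(s_0, k_0) = 0x5FBB21
s_2 = Round(s_1, k_1) = 0x49337F
s_3 = Round(s_2, k_2) = 0x30CAAD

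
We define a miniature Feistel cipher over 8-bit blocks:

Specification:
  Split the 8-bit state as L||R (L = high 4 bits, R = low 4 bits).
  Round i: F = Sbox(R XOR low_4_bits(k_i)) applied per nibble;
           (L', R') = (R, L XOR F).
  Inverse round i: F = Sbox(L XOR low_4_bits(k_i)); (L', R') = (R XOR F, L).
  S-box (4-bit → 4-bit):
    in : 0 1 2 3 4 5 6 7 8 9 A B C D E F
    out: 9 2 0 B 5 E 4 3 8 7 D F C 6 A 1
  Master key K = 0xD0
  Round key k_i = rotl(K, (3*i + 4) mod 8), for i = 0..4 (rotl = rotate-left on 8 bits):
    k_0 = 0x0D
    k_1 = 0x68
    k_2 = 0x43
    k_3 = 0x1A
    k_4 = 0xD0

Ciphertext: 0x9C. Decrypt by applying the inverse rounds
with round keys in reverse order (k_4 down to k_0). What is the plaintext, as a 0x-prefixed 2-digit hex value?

s_0 = ciphertext = 0x9C
s_1 = InvRound(s_0, k_4) = 0xB9
s_2 = InvRound(s_1, k_3) = 0xBB
s_3 = InvRound(s_2, k_2) = 0x3B
s_4 = InvRound(s_3, k_1) = 0x43
s_5 = InvRound(s_4, k_0) = 0x44

0x44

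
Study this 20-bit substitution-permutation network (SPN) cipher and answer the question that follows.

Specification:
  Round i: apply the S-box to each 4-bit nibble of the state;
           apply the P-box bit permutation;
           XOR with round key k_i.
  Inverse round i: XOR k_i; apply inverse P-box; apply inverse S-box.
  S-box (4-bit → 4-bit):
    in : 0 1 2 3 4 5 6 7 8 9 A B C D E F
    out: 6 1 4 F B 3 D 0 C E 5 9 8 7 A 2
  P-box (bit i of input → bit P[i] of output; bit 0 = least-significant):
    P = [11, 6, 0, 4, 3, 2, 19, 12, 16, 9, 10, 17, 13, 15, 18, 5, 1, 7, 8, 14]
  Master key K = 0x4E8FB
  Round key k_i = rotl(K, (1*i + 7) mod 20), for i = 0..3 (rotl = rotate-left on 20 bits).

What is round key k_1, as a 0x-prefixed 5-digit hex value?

K = 0x4E8FB
k_0 = rotl(K, (1*0+7) mod 20) = rotl(K, 7) = 0x47DA7
k_1 = rotl(K, (1*1+7) mod 20) = rotl(K, 8) = 0x8FB4E

0x8FB4E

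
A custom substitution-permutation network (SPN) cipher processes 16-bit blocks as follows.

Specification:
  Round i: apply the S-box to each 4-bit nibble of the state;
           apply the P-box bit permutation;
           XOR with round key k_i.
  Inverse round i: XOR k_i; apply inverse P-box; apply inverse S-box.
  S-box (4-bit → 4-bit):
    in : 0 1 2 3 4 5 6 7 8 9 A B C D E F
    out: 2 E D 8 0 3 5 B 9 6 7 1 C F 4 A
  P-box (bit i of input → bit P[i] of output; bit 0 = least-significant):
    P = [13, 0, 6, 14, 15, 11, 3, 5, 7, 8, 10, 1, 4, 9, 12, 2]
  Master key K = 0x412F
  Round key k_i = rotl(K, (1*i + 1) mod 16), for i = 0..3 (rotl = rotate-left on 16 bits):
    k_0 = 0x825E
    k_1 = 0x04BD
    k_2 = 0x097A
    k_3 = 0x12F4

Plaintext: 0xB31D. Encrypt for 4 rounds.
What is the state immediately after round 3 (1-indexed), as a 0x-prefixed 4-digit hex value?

s_0 = plaintext = 0xB31D
s_1 = Round(s_0, k_0) = 0xEA25
s_2 = Round(s_1, k_1) = 0xB114
s_3 = Round(s_2, k_2) = 0x0440
s_4 = Round(s_3, k_3) = 0x10F5

0x0440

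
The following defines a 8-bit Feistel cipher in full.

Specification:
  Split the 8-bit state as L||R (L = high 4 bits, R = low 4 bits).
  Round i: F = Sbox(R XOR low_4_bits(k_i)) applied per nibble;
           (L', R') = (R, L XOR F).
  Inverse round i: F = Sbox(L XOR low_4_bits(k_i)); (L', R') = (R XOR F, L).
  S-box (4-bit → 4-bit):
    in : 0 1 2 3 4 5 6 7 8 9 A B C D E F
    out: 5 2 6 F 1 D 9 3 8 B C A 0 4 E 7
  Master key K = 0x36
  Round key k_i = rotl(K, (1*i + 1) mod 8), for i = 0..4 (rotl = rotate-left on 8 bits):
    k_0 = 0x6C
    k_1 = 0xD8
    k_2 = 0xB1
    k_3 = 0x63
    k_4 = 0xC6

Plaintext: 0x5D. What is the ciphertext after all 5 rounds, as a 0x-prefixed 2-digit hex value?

0x4B

s_0 = plaintext = 0x5D
s_1 = Round(s_0, k_0) = 0xD7
s_2 = Round(s_1, k_1) = 0x7A
s_3 = Round(s_2, k_2) = 0xAD
s_4 = Round(s_3, k_3) = 0xD4
s_5 = Round(s_4, k_4) = 0x4B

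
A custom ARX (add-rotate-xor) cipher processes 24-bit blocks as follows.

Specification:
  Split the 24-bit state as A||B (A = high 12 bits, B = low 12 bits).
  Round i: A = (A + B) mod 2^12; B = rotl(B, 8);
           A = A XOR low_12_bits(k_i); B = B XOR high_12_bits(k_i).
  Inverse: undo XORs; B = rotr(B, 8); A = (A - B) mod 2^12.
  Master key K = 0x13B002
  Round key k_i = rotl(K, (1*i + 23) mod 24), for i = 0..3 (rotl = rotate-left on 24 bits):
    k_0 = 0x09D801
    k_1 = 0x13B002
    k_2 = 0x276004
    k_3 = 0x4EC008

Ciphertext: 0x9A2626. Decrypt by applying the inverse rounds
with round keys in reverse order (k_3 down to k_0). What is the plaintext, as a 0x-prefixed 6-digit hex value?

s_0 = ciphertext = 0x9A2626
s_1 = InvRound(s_0, k_3) = 0xD08CA2
s_2 = InvRound(s_1, k_2) = 0xFBED4E
s_3 = InvRound(s_2, k_1) = 0x86075C
s_4 = InvRound(s_3, k_0) = 0x44AC17

0x44AC17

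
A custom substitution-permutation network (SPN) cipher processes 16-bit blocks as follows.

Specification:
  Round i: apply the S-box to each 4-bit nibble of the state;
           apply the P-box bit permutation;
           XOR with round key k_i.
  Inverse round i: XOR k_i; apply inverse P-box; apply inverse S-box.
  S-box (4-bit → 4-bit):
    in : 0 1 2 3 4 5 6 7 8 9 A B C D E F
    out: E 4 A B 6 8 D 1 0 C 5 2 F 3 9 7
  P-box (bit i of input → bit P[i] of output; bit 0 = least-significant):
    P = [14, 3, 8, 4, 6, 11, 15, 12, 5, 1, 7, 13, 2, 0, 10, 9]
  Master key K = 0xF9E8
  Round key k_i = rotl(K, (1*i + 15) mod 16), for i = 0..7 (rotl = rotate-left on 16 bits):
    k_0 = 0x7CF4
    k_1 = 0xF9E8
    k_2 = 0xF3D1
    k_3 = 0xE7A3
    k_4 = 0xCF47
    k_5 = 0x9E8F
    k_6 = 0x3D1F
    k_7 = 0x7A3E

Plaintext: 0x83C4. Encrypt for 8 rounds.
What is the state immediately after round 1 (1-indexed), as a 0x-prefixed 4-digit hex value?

s_0 = plaintext = 0x83C4
s_1 = Round(s_0, k_0) = 0xC59E
s_2 = Round(s_1, k_1) = 0x0FFD
s_3 = Round(s_2, k_2) = 0x3D3A
s_4 = Round(s_3, k_3) = 0xBCC4
s_5 = Round(s_4, k_4) = 0x76AC
s_6 = Round(s_5, k_5) = 0x7F73
s_7 = Round(s_6, k_6) = 0x7DE1
s_8 = Round(s_7, k_7) = 0x6B58

0xC59E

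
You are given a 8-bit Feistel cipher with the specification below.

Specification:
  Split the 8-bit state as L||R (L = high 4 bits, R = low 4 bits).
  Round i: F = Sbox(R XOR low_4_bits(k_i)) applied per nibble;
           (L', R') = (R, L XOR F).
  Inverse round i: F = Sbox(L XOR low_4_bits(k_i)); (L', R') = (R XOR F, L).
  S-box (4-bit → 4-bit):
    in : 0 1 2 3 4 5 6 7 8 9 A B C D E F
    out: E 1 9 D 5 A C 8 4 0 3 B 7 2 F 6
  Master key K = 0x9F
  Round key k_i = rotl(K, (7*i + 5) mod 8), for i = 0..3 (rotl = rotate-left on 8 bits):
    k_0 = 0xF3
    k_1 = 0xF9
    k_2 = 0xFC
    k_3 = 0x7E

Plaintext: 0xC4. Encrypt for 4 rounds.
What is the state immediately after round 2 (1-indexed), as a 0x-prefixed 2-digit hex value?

s_0 = plaintext = 0xC4
s_1 = Round(s_0, k_0) = 0x44
s_2 = Round(s_1, k_1) = 0x46
s_3 = Round(s_2, k_2) = 0x67
s_4 = Round(s_3, k_3) = 0x76

0x46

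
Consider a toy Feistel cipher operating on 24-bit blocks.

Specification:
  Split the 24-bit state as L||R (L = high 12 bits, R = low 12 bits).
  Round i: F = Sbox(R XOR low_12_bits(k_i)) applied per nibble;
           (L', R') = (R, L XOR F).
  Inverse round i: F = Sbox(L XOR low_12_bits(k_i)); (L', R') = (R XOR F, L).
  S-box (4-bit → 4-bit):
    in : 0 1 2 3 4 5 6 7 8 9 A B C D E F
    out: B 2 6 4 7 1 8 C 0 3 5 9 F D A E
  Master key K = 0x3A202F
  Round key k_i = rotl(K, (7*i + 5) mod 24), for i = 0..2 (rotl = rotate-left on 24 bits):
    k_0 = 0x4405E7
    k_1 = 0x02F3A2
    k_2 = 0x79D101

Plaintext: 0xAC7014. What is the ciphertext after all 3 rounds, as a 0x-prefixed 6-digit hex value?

0x01690F

s_0 = plaintext = 0xAC7014
s_1 = Round(s_0, k_0) = 0x014B23
s_2 = Round(s_1, k_1) = 0xB23016
s_3 = Round(s_2, k_2) = 0x01690F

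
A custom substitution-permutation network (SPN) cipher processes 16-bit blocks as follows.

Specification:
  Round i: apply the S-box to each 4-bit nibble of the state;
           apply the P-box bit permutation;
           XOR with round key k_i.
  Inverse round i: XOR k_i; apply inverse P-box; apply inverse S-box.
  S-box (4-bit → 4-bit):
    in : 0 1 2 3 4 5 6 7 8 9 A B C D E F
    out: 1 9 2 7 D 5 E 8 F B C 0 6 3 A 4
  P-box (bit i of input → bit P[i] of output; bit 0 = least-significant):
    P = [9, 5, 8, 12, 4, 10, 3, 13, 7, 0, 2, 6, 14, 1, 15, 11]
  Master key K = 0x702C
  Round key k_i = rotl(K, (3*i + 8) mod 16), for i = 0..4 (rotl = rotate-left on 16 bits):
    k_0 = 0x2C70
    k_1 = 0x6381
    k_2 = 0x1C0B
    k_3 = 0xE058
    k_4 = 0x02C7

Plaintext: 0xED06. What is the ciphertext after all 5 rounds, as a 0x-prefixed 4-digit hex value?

s_0 = plaintext = 0xED06
s_1 = Round(s_0, k_0) = 0x35C3
s_2 = Round(s_1, k_1) = 0xA42F
s_3 = Round(s_2, k_2) = 0x91CF
s_4 = Round(s_3, k_3) = 0xAD92
s_5 = Round(s_4, k_4) = 0xAE76

0xAE76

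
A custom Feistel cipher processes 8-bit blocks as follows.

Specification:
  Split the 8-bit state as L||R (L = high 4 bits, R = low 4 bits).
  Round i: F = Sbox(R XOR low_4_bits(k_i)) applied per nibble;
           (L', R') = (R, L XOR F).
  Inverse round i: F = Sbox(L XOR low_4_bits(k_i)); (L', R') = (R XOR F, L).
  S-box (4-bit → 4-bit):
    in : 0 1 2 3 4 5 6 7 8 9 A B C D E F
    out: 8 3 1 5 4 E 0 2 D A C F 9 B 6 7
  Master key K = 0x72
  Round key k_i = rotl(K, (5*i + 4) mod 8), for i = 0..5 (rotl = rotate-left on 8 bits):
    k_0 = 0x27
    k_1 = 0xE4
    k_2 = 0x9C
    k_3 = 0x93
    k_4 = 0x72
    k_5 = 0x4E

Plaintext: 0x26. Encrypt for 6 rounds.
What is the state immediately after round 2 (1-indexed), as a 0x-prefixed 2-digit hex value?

0x18

s_0 = plaintext = 0x26
s_1 = Round(s_0, k_0) = 0x61
s_2 = Round(s_1, k_1) = 0x18
s_3 = Round(s_2, k_2) = 0x85
s_4 = Round(s_3, k_3) = 0x58
s_5 = Round(s_4, k_4) = 0x89
s_6 = Round(s_5, k_5) = 0x9A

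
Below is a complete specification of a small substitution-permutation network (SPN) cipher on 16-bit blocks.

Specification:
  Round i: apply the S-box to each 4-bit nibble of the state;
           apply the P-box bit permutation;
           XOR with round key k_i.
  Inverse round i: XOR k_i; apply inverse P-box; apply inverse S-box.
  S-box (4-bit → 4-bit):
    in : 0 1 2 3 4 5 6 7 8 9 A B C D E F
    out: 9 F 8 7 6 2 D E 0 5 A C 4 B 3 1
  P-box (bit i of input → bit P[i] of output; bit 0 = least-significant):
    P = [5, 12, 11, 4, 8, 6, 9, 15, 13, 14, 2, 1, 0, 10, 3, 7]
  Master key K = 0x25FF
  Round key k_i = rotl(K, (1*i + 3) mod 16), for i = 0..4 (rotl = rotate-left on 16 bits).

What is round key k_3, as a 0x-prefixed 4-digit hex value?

0x7FC9

K = 0x25FF
k_0 = rotl(K, (1*0+3) mod 16) = rotl(K, 3) = 0x2FF9
k_1 = rotl(K, (1*1+3) mod 16) = rotl(K, 4) = 0x5FF2
k_2 = rotl(K, (1*2+3) mod 16) = rotl(K, 5) = 0xBFE4
k_3 = rotl(K, (1*3+3) mod 16) = rotl(K, 6) = 0x7FC9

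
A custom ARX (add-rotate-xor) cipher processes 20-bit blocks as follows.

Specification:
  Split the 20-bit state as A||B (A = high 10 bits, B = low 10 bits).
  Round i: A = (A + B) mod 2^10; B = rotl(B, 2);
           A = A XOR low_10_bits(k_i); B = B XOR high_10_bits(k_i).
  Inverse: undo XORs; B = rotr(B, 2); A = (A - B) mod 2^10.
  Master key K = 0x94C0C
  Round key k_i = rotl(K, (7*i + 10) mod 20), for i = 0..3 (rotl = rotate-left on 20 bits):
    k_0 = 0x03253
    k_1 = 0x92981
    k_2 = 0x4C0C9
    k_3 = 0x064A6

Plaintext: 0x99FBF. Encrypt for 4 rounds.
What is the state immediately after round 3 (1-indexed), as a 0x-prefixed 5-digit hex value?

0x29321

s_0 = plaintext = 0x99FBF
s_1 = Round(s_0, k_0) = 0x1D6F3
s_2 = Round(s_1, k_1) = 0xBA584
s_3 = Round(s_2, k_2) = 0x29321
s_4 = Round(s_3, k_3) = 0xD8C9E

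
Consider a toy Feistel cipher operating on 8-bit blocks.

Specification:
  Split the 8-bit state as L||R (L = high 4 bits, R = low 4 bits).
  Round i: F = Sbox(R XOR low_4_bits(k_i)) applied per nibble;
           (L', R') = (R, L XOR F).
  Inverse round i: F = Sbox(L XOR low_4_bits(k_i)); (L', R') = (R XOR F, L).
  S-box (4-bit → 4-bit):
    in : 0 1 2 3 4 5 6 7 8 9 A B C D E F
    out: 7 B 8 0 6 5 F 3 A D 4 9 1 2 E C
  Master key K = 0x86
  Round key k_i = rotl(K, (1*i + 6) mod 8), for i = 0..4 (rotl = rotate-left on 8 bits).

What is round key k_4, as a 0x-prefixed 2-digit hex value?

K = 0x86
k_0 = rotl(K, (1*0+6) mod 8) = rotl(K, 6) = 0xA1
k_1 = rotl(K, (1*1+6) mod 8) = rotl(K, 7) = 0x43
k_2 = rotl(K, (1*2+6) mod 8) = rotl(K, 0) = 0x86
k_3 = rotl(K, (1*3+6) mod 8) = rotl(K, 1) = 0x0D
k_4 = rotl(K, (1*4+6) mod 8) = rotl(K, 2) = 0x1A

0x1A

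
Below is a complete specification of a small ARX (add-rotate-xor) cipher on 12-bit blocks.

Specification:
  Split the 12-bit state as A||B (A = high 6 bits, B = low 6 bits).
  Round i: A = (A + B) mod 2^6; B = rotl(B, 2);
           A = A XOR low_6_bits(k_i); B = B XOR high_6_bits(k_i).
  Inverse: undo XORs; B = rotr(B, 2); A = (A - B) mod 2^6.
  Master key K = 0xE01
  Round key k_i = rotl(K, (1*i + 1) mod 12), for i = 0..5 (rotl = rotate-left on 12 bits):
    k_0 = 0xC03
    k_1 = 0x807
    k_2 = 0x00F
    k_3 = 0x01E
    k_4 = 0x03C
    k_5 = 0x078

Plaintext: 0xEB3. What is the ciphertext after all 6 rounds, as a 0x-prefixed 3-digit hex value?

0xFFC

s_0 = plaintext = 0xEB3
s_1 = Round(s_0, k_0) = 0xBBF
s_2 = Round(s_1, k_1) = 0xA9F
s_3 = Round(s_2, k_2) = 0x1BD
s_4 = Round(s_3, k_3) = 0x777
s_5 = Round(s_4, k_4) = 0xA1F
s_6 = Round(s_5, k_5) = 0xFFC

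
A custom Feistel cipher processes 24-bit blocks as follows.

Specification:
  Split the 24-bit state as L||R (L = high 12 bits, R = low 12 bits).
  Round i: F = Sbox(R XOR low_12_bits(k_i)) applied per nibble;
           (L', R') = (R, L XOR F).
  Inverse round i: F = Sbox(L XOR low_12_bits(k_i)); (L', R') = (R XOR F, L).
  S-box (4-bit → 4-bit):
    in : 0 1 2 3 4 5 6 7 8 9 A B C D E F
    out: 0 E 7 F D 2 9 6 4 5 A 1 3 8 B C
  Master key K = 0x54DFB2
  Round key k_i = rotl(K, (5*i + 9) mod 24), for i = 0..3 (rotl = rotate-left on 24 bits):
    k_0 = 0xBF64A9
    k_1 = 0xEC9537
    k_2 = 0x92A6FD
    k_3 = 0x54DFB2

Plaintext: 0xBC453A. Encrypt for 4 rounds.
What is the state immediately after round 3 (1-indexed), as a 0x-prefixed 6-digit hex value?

0x599A06

s_0 = plaintext = 0xBC453A
s_1 = Round(s_0, k_0) = 0x53A59B
s_2 = Round(s_1, k_1) = 0x59B599
s_3 = Round(s_2, k_2) = 0x599A06
s_4 = Round(s_3, k_3) = 0xA06784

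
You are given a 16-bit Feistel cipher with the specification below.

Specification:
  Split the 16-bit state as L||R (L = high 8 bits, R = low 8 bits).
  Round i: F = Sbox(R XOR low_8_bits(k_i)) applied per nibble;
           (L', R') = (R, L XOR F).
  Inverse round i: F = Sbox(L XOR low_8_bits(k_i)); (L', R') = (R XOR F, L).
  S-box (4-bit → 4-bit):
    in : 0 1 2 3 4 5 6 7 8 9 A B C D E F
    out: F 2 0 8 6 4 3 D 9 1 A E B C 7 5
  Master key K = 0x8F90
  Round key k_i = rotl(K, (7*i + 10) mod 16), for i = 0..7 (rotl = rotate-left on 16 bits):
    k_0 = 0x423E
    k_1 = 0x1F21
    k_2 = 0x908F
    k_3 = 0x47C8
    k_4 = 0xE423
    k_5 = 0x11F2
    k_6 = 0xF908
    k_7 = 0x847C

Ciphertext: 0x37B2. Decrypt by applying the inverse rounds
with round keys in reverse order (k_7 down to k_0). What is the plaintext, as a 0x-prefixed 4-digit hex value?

0x6760

s_0 = ciphertext = 0x37B2
s_1 = InvRound(s_0, k_7) = 0xDC37
s_2 = InvRound(s_1, k_6) = 0xF1DC
s_3 = InvRound(s_2, k_5) = 0x24F1
s_4 = InvRound(s_3, k_4) = 0x0C24
s_5 = InvRound(s_4, k_3) = 0x920C
s_6 = InvRound(s_5, k_2) = 0x2092
s_7 = InvRound(s_6, k_1) = 0x6020
s_8 = InvRound(s_7, k_0) = 0x6760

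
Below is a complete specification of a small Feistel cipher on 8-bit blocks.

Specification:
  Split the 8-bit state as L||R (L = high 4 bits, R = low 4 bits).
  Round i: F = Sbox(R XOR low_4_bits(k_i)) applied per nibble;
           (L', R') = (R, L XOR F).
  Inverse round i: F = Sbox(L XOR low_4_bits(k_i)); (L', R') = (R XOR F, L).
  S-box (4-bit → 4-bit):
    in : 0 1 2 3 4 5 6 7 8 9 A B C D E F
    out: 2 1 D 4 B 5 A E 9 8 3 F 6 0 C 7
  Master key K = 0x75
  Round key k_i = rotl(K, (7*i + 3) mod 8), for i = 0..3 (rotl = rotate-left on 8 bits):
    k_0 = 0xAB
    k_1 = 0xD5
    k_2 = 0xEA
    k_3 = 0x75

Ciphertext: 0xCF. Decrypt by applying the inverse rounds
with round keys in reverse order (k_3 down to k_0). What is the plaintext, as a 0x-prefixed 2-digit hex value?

0x7F

s_0 = ciphertext = 0xCF
s_1 = InvRound(s_0, k_3) = 0x7C
s_2 = InvRound(s_1, k_2) = 0xC7
s_3 = InvRound(s_2, k_1) = 0xFC
s_4 = InvRound(s_3, k_0) = 0x7F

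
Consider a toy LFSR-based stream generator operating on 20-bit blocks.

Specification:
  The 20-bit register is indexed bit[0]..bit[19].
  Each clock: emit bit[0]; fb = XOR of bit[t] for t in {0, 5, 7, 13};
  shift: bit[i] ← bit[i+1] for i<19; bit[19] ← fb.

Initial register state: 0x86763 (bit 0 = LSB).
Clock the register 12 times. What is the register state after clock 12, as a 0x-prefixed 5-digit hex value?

0xE5586

reg_0 = 0x86763
clock 1: out=1, reg = 0xC33B1
clock 2: out=1, reg = 0x619D8
clock 3: out=0, reg = 0xB0CEC
clock 4: out=0, reg = 0x58676
clock 5: out=0, reg = 0xAC33B
clock 6: out=1, reg = 0x5619D
clock 7: out=1, reg = 0xAB0CE
clock 8: out=0, reg = 0x55867
clock 9: out=1, reg = 0x2AC33
clock 10: out=1, reg = 0x95619
clock 11: out=1, reg = 0xCAB0C
clock 12: out=0, reg = 0xE5586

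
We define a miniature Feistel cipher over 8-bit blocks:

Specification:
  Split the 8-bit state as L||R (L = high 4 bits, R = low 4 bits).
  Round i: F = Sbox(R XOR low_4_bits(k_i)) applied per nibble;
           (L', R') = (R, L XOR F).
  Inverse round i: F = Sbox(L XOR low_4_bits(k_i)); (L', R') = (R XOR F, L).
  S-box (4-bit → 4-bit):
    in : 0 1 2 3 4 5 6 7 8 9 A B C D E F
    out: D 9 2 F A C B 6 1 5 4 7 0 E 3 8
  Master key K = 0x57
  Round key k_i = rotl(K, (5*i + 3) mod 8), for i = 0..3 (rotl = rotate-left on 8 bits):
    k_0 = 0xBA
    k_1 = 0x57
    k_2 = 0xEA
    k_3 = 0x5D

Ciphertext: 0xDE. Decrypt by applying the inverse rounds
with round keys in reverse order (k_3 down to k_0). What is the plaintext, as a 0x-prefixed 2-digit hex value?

s_0 = ciphertext = 0xDE
s_1 = InvRound(s_0, k_3) = 0x3D
s_2 = InvRound(s_1, k_2) = 0x83
s_3 = InvRound(s_2, k_1) = 0xB8
s_4 = InvRound(s_3, k_0) = 0x1B

0x1B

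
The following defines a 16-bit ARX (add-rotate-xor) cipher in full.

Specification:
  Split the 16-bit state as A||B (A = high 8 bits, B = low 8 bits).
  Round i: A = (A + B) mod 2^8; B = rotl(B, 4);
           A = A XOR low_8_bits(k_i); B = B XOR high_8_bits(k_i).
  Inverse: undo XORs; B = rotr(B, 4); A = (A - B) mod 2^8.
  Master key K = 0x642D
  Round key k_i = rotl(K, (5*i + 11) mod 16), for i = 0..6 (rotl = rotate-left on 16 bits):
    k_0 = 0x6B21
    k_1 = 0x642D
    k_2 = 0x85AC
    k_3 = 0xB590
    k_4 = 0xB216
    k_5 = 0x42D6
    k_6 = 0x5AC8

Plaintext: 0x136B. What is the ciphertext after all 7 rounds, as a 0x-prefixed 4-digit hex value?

0x2889

s_0 = plaintext = 0x136B
s_1 = Round(s_0, k_0) = 0x5FDD
s_2 = Round(s_1, k_1) = 0x11B9
s_3 = Round(s_2, k_2) = 0x661E
s_4 = Round(s_3, k_3) = 0x1454
s_5 = Round(s_4, k_4) = 0x7EF7
s_6 = Round(s_5, k_5) = 0xA33D
s_7 = Round(s_6, k_6) = 0x2889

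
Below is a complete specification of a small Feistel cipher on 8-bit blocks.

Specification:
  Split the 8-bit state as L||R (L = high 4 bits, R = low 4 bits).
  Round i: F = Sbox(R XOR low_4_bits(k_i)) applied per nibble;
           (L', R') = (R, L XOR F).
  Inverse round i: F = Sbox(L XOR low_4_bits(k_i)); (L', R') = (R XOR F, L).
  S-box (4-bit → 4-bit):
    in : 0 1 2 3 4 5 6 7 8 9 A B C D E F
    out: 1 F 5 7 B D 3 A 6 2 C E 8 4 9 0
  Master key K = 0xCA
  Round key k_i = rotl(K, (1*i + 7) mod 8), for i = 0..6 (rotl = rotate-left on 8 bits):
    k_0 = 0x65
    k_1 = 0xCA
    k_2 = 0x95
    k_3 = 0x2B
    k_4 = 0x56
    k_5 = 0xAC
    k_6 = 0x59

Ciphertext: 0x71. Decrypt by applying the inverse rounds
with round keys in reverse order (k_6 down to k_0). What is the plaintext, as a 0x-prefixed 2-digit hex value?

s_0 = ciphertext = 0x71
s_1 = InvRound(s_0, k_6) = 0x87
s_2 = InvRound(s_1, k_5) = 0xC8
s_3 = InvRound(s_2, k_4) = 0x4C
s_4 = InvRound(s_3, k_3) = 0xC4
s_5 = InvRound(s_4, k_2) = 0x6C
s_6 = InvRound(s_5, k_1) = 0x46
s_7 = InvRound(s_6, k_0) = 0x94

0x94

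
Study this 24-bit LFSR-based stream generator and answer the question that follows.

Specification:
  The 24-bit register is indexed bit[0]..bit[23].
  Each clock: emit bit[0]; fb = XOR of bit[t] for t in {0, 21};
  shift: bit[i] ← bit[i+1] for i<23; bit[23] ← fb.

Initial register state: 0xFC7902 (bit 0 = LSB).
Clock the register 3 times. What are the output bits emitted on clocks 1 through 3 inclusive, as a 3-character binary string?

010

reg_0 = 0xFC7902
clock 1: out=0, reg = 0xFE3C81
clock 2: out=1, reg = 0x7F1E40
clock 3: out=0, reg = 0xBF8F20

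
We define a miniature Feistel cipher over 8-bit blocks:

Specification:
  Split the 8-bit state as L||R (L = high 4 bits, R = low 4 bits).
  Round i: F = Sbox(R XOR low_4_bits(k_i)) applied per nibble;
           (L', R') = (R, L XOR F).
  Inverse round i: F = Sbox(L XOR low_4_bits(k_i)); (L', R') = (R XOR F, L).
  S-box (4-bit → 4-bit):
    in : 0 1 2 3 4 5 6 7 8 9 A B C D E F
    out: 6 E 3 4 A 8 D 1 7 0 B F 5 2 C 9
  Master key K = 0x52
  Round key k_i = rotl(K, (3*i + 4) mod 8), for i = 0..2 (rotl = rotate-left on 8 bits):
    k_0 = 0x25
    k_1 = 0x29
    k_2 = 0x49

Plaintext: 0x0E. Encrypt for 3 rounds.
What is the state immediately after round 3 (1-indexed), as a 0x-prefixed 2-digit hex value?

0x34

s_0 = plaintext = 0x0E
s_1 = Round(s_0, k_0) = 0xEF
s_2 = Round(s_1, k_1) = 0xF3
s_3 = Round(s_2, k_2) = 0x34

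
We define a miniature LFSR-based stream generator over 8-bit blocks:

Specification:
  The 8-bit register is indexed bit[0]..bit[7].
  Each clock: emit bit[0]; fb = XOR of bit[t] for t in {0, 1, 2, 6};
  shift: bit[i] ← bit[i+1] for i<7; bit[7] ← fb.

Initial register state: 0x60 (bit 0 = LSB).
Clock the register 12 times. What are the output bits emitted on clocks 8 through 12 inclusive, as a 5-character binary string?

reg_0 = 0x60
clock 1: out=0, reg = 0xB0
clock 2: out=0, reg = 0x58
clock 3: out=0, reg = 0xAC
clock 4: out=0, reg = 0xD6
clock 5: out=0, reg = 0xEB
clock 6: out=1, reg = 0xF5
clock 7: out=1, reg = 0xFA
clock 8: out=0, reg = 0x7D
clock 9: out=1, reg = 0xBE
clock 10: out=0, reg = 0x5F
clock 11: out=1, reg = 0x2F
clock 12: out=1, reg = 0x97

01011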